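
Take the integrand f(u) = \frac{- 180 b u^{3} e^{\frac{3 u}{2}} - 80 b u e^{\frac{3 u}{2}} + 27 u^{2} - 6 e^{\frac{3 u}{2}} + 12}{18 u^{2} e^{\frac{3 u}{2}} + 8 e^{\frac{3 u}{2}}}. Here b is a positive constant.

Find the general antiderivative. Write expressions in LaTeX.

Differentiate the proposed F(u) back; it has to land on f(u) exactly.
Check: d/du[- 5 b u^{2} - \frac{\operatorname{atan}{\left(\frac{3 u}{2} \right)}}{2} - e^{- \frac{3 u}{2}}] = \frac{- 180 b u^{3} e^{\frac{3 u}{2}} - 80 b u e^{\frac{3 u}{2}} + 27 u^{2} - 6 e^{\frac{3 u}{2}} + 12}{18 u^{2} e^{\frac{3 u}{2}} + 8 e^{\frac{3 u}{2}}} = f(u).

F(u) = - 5 b u^{2} - \frac{\operatorname{atan}{\left(\frac{3 u}{2} \right)}}{2} - e^{- \frac{3 u}{2}} + C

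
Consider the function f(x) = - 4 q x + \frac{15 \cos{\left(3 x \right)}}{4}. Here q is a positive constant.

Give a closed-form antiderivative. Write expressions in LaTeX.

The integrand splits into summands that can be handled one at a time.
Check: d/dx[- 2 q x^{2} + \frac{5 \sin{\left(3 x \right)}}{4}] = - 4 q x + \frac{15 \cos{\left(3 x \right)}}{4} = f(x).

An antiderivative is F(x) = - 2 q x^{2} + \frac{5 \sin{\left(3 x \right)}}{4}.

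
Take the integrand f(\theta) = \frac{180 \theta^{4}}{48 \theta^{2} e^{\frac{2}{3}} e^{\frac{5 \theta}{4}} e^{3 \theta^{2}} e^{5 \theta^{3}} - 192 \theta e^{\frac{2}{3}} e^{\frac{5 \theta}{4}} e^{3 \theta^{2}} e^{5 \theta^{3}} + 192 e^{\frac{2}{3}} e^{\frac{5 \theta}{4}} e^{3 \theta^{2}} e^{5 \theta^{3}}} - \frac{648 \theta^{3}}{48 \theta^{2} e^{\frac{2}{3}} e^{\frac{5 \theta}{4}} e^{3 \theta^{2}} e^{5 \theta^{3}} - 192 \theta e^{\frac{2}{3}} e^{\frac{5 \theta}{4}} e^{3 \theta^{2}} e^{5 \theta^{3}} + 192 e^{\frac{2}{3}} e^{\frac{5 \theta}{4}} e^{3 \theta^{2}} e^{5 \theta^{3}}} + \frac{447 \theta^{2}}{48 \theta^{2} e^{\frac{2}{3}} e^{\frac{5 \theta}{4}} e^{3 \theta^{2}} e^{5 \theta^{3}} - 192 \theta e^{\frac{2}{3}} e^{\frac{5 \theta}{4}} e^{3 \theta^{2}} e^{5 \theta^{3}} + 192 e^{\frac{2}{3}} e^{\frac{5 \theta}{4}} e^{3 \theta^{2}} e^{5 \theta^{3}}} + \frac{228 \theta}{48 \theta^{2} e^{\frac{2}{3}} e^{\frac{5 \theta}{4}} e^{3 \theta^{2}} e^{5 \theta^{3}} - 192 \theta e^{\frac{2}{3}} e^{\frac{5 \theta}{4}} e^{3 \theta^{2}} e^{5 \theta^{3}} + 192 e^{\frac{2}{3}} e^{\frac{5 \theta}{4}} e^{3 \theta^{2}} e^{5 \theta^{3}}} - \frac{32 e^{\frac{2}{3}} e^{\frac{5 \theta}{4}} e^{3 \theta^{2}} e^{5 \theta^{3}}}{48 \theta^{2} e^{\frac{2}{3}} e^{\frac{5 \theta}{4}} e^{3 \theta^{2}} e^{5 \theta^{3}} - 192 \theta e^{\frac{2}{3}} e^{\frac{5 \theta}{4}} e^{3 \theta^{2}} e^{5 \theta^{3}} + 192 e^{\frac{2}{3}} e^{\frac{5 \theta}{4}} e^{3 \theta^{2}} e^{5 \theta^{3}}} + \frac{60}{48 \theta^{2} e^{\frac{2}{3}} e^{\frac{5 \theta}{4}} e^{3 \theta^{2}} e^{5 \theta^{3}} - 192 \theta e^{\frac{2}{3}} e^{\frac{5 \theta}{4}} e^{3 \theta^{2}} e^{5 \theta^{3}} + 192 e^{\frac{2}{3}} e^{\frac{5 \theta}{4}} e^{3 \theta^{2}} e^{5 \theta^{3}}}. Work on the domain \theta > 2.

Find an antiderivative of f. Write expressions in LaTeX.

Integrate term by term and add the pieces.
Check: d/d\theta[- \frac{e^{- 5 \theta^{3} - 3 \theta^{2} - \frac{5 \theta}{4} - \frac{2}{3}}}{4} + \frac{2}{3 \theta - 6}] = \frac{180 \theta^{4} - 648 \theta^{3} + 447 \theta^{2} + 228 \theta - 32 e^{\frac{2}{3}} e^{\frac{5 \theta}{4}} e^{3 \theta^{2}} e^{5 \theta^{3}} + 60}{48 \theta^{2} e^{\frac{2}{3}} e^{\frac{5 \theta}{4}} e^{3 \theta^{2}} e^{5 \theta^{3}} - 192 \theta e^{\frac{2}{3}} e^{\frac{5 \theta}{4}} e^{3 \theta^{2}} e^{5 \theta^{3}} + 192 e^{\frac{2}{3}} e^{\frac{5 \theta}{4}} e^{3 \theta^{2}} e^{5 \theta^{3}}}, which equals f(\theta).

An antiderivative is F(\theta) = - \frac{e^{- 5 \theta^{3} - 3 \theta^{2} - \frac{5 \theta}{4} - \frac{2}{3}}}{4} + \frac{2}{3 \theta - 6}.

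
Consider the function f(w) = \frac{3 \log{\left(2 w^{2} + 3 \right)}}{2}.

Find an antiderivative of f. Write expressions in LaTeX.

Any candidate F(w) must reproduce f(w) exactly when differentiated.
Check: d/dw[\frac{3 w \log{\left(2 w^{2} + 3 \right)}}{2} - 3 w + \frac{3 \sqrt{6} \operatorname{atan}{\left(\frac{\sqrt{6} w}{3} \right)}}{2}] = \frac{3 \log{\left(2 w^{2} + 3 \right)}}{2} = f(w).

An antiderivative is F(w) = \frac{3 w \log{\left(2 w^{2} + 3 \right)}}{2} - 3 w + \frac{3 \sqrt{6} \operatorname{atan}{\left(\frac{\sqrt{6} w}{3} \right)}}{2}.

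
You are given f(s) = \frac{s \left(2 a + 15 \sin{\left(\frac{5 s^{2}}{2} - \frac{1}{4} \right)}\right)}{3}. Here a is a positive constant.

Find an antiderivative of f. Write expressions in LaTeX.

Differentiate the proposed F(s) back; it has to land on f(s) exactly.
Check: d/ds[\frac{a s^{2}}{3} - \cos{\left(\frac{5 s^{2}}{2} - \frac{1}{4} \right)}] = \frac{2 a s}{3} + 5 s \sin{\left(\frac{5 s^{2}}{2} - \frac{1}{4} \right)}, which equals f(s).

An antiderivative is F(s) = \frac{a s^{2}}{3} - \cos{\left(\frac{5 s^{2}}{2} - \frac{1}{4} \right)}.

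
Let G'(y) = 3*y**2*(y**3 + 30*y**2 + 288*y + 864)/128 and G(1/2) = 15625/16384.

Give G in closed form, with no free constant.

G(y) = y**6/256 + 9*y**5/64 + 27*y**4/16 + 27*y**3/4

G'(y) matches the chain-rule pattern g'(h)*h' with inner function h(y) = -y**2/4 - 3*y; substituting u = h(y) collapses the integral.
A general antiderivative is -(-y**2/4 - 3*y)**3/4 + C.
The condition gives C = 15625/16384 - (15625/16384) = 0.
So G(y) = y**6/256 + 9*y**5/64 + 27*y**4/16 + 27*y**3/4.
Check: d/dy[y**6/256 + 9*y**5/64 + 27*y**4/16 + 27*y**3/4] = 3*y**5/128 + 45*y**4/64 + 27*y**3/4 + 81*y**2/4, which equals G'(y).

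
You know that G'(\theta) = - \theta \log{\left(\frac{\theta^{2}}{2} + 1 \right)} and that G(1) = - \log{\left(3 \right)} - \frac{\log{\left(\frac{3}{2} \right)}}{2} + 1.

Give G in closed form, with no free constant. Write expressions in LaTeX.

G(\theta) = - \frac{\theta^{2} \log{\left(\frac{\theta^{2}}{2} + 1 \right)}}{2} + \frac{\theta^{2}}{2} - \log{\left(\theta^{2} + 2 \right)} + \frac{1}{2}

The proposed G(\theta) is checked by its d/d\theta: the result must match the given G'(\theta).
A general antiderivative is - \frac{\theta^{2} \log{\left(\frac{\theta^{2}}{2} + 1 \right)}}{2} + \frac{\theta^{2}}{2} - \log{\left(\theta^{2} + 2 \right)} + C.
The condition gives C = - \log{\left(3 \right)} - \frac{\log{\left(\frac{3}{2} \right)}}{2} + 1 - (- \log{\left(3 \right)} - \frac{\log{\left(\frac{3}{2} \right)}}{2} + \frac{1}{2}) = \frac{1}{2}.
So G(\theta) = - \frac{\theta^{2} \log{\left(\frac{\theta^{2}}{2} + 1 \right)}}{2} + \frac{\theta^{2}}{2} - \log{\left(\theta^{2} + 2 \right)} + \frac{1}{2}.
Check: d/d\theta[- \frac{\theta^{2} \log{\left(\frac{\theta^{2}}{2} + 1 \right)}}{2} + \frac{\theta^{2}}{2} - \log{\left(\theta^{2} + 2 \right)} + \frac{1}{2}] = - \theta \log{\left(\frac{\theta^{2}}{2} + 1 \right)} = G'(\theta).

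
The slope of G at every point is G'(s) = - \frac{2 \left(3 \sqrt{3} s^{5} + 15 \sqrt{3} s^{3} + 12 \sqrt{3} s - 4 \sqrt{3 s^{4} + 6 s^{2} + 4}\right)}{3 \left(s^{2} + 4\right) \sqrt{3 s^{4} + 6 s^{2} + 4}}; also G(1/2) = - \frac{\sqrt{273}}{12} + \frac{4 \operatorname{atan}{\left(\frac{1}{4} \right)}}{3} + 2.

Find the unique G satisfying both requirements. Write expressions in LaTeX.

Since d/ds undoes antidifferentiation here, G(s) must give back the stated G'(s).
A general antiderivative is - \sqrt{s^{4} + 2 s^{2} + \frac{4}{3}} + \frac{4 \operatorname{atan}{\left(\frac{s}{2} \right)}}{3} + C.
The condition gives C = - \frac{\sqrt{273}}{12} + \frac{4 \operatorname{atan}{\left(\frac{1}{4} \right)}}{3} + 2 - (- \frac{\sqrt{273}}{12} + \frac{4 \operatorname{atan}{\left(\frac{1}{4} \right)}}{3}) = 2.
So G(s) = \frac{- \sqrt{3} \sqrt{3 s^{4} + 6 s^{2} + 4} + 4 \operatorname{atan}{\left(\frac{s}{2} \right)} + 6}{3}.
Check: d/ds[\frac{- \sqrt{3} \sqrt{3 s^{4} + 6 s^{2} + 4} + 4 \operatorname{atan}{\left(\frac{s}{2} \right)} + 6}{3}] = \frac{- 6 \sqrt{3} s^{5} - 30 \sqrt{3} s^{3} - 24 \sqrt{3} s + 8 \sqrt{3 s^{4} + 6 s^{2} + 4}}{3 s^{2} \sqrt{3 s^{4} + 6 s^{2} + 4} + 12 \sqrt{3 s^{4} + 6 s^{2} + 4}}, which equals G'(s).

G(s) = \frac{- \sqrt{3} \sqrt{3 s^{4} + 6 s^{2} + 4} + 4 \operatorname{atan}{\left(\frac{s}{2} \right)} + 6}{3}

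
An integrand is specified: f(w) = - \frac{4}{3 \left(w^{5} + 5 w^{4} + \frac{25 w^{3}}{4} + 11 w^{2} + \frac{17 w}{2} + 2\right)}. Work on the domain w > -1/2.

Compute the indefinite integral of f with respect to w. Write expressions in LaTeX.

Factor the denominator (3 \left(w + 4\right) \left(2 w + 1\right)^{2} \left(w^{2} + 2\right)) and decompose: f = \frac{8 \left(w + 4\right)}{243 \left(w^{2} + 2\right)} - \frac{640}{11907 \left(2 w + 1\right)} - \frac{128}{189 \left(2 w + 1\right)^{2}} - \frac{8}{1323 \left(w + 4\right)}; each piece integrates to a log, atan, or power term.
Check: d/dw[- \frac{320 \log{\left(w + \frac{1}{2} \right)}}{11907} - \frac{8 \log{\left(w + 4 \right)}}{1323} + \frac{4 \log{\left(w^{2} + 2 \right)}}{243} + \frac{16 \sqrt{2} \operatorname{atan}{\left(\frac{\sqrt{2} w}{2} \right)}}{243} + \frac{64}{378 w + 189}] = - \frac{16}{12 w^{5} + 60 w^{4} + 75 w^{3} + 132 w^{2} + 102 w + 24}, which equals f(w).

F(w) = - \frac{320 \log{\left(w + \frac{1}{2} \right)}}{11907} - \frac{8 \log{\left(w + 4 \right)}}{1323} + \frac{4 \log{\left(w^{2} + 2 \right)}}{243} + \frac{16 \sqrt{2} \operatorname{atan}{\left(\frac{\sqrt{2} w}{2} \right)}}{243} + \frac{64}{378 w + 189} + C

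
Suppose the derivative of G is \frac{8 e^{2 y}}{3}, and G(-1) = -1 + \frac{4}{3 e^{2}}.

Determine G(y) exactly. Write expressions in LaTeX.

G(y) = \frac{4 e^{2 y}}{3} - 1

Differentiate the proposed G(y) back; it has to land on the given G'(y).
A general antiderivative is \frac{4 e^{2 y}}{3} + C.
The condition gives C = -1 + \frac{4}{3 e^{2}} - (\frac{4}{3 e^{2}}) = -1.
So G(y) = \frac{4 e^{2 y}}{3} - 1.
Check: d/dy[\frac{4 e^{2 y}}{3} - 1] = \frac{8 e^{2 y}}{3} = G'(y).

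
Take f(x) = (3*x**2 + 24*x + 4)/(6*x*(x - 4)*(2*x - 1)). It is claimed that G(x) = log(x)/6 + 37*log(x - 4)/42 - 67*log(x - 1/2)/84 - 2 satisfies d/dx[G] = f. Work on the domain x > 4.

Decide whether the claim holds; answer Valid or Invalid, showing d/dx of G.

d/dx[G] = (3*x**2 + 24*x + 4)/(12*x**3 - 54*x**2 + 24*x)
This equals f(x) exactly, so the claim holds.

Valid. The derivative of G reproduces f.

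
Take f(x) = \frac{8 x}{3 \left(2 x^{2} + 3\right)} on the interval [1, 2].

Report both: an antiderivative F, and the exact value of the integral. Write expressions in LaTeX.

Antiderivative: F(x) = \frac{2 \log{\left(2 x^{2} + 3 \right)}}{3}; value = - \frac{2 \log{\left(5 \right)}}{3} + \frac{2 \log{\left(11 \right)}}{3}

The substitution u = 2 x^{2} + 3 works: f is exactly (dF/du)*(du/dx) for that inner function.
F(x) = \frac{2 \log{\left(2 x^{2} + 3 \right)}}{3} is an antiderivative of f.
Check: d/dx[\frac{2 \log{\left(2 x^{2} + 3 \right)}}{3}] = \frac{8 x}{6 x^{2} + 9}, which equals f(x).
F(2) = \frac{2 \log{\left(11 \right)}}{3}; F(1) = \frac{2 \log{\left(5 \right)}}{3}.
Integral = F(2) - F(1) = - \frac{2 \log{\left(5 \right)}}{3} + \frac{2 \log{\left(11 \right)}}{3}.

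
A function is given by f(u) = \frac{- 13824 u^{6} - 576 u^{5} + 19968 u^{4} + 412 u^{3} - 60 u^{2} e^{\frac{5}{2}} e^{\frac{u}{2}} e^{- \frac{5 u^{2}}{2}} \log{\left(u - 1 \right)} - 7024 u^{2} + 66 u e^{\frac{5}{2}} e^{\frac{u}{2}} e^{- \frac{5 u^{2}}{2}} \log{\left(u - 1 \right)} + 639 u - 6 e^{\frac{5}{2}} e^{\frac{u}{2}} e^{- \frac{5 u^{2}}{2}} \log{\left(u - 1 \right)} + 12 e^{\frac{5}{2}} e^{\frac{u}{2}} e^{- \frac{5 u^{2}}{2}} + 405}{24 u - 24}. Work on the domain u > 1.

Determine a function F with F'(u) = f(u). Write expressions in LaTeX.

A first test for any F(u): its u-derivative must equal f(u) identically.
Check: d/du[- 96 u^{6} - 120 u^{5} + 58 u^{4} + \frac{1495 u^{3}}{18} - \frac{87 u^{2}}{4} - \frac{135 u}{8} + \frac{e^{\frac{5}{2}} e^{\frac{u}{2}} e^{- \frac{5 u^{2}}{2}} \log{\left(u - 1 \right)}}{2}] = \frac{- 13824 u^{6} e^{5 u^{2}} - 576 u^{5} e^{5 u^{2}} + 19968 u^{4} e^{5 u^{2}} + 412 u^{3} e^{5 u^{2}} - 60 u^{2} e^{\frac{5}{2}} e^{\frac{u}{2}} e^{\frac{5 u^{2}}{2}} \log{\left(u - 1 \right)} - 7024 u^{2} e^{5 u^{2}} + 66 u e^{\frac{5}{2}} e^{\frac{u}{2}} e^{\frac{5 u^{2}}{2}} \log{\left(u - 1 \right)} + 639 u e^{5 u^{2}} - 6 e^{\frac{5}{2}} e^{\frac{u}{2}} e^{\frac{5 u^{2}}{2}} \log{\left(u - 1 \right)} + 12 e^{\frac{5}{2}} e^{\frac{u}{2}} e^{\frac{5 u^{2}}{2}} + 405 e^{5 u^{2}}}{24 u e^{5 u^{2}} - 24 e^{5 u^{2}}}, which equals f(u).

An antiderivative is F(u) = - 96 u^{6} - 120 u^{5} + 58 u^{4} + \frac{1495 u^{3}}{18} - \frac{87 u^{2}}{4} - \frac{135 u}{8} + \frac{e^{\frac{5}{2}} e^{\frac{u}{2}} e^{- \frac{5 u^{2}}{2}} \log{\left(u - 1 \right)}}{2}.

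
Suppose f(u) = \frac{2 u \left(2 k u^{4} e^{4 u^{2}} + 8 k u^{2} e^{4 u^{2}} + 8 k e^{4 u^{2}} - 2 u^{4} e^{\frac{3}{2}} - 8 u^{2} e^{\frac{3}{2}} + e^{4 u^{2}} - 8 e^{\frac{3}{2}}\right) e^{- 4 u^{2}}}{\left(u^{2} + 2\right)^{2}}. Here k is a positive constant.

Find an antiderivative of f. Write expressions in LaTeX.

An antiderivative is F(u) = 2 k u^{2} + \frac{e^{\frac{3}{2} - 4 u^{2}}}{2} - \frac{1}{u^{2} + 2}.

An antiderivative F(u) passes only if d/du[F] lands on f(u) exactly.
Check: d/du[2 k u^{2} + \frac{e^{\frac{3}{2} - 4 u^{2}}}{2} - \frac{1}{u^{2} + 2}] = \frac{\frac{4 k u^{5} e^{4 u^{2}}}{e^{\frac{3}{2}}} + \frac{16 k u^{3} e^{4 u^{2}}}{e^{\frac{3}{2}}} + \frac{16 k u e^{4 u^{2}}}{e^{\frac{3}{2}}} - 4 u^{5} - 16 u^{3} + \frac{2 u e^{4 u^{2}}}{e^{\frac{3}{2}}} - 16 u}{\frac{u^{4} e^{4 u^{2}}}{e^{\frac{3}{2}}} + \frac{4 u^{2} e^{4 u^{2}}}{e^{\frac{3}{2}}} + \frac{4 e^{4 u^{2}}}{e^{\frac{3}{2}}}}, which equals f(u).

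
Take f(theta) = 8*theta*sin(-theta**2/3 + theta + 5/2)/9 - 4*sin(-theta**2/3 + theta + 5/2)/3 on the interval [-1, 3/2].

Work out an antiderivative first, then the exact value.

Antiderivative: F(theta) = 4*cos(-theta**2/3 + theta + 5/2)/3; value = 4*cos(13/4)/3 - 4*cos(7/6)/3

The substitution u = -theta**2/3 + theta + 5/2 works: f is exactly (dF/du)*(du/dtheta) for that inner function.
F(theta) = 4*cos(-theta**2/3 + theta + 5/2)/3 is an antiderivative of f.
Check: d/dtheta[4*cos(-theta**2/3 + theta + 5/2)/3] = 8*theta*sin(-theta**2/3 + theta + 5/2)/9 - 4*sin(-theta**2/3 + theta + 5/2)/3 = f(theta).
F(3/2) = 4*cos(13/4)/3; F(-1) = 4*cos(7/6)/3.
Integral = F(3/2) - F(-1) = 4*cos(13/4)/3 - 4*cos(7/6)/3.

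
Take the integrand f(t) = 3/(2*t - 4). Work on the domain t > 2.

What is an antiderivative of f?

An antiderivative is F(t) = 3*log(t/2 - 1)/2.

For F(t) to be correct the identity F'(t) - f(t) = 0 must hold.
Check: d/dt[3*log(t/2 - 1)/2] = 3/(2*t - 4) = f(t).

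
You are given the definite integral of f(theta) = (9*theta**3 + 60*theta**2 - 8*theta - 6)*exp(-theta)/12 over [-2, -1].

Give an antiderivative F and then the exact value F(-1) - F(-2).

Recognize the product-rule pattern: f = u'v + uv' with u = -3*theta**3/4 - 29*theta**2/4 - 83*theta/6 - 40/3, v = exp(-theta), so integration by parts undoes it.
F(theta) = (-9*theta**3 - 87*theta**2 - 166*theta - 160)*exp(-theta)/12 is an antiderivative of f.
Check: d/dtheta[(-9*theta**3 - 87*theta**2 - 166*theta - 160)*exp(-theta)/12] = (9*theta**3 + 60*theta**2 - 8*theta - 6)*exp(-theta)/12 = f(theta).
F(-1) = -6*exp(1); F(-2) = -26*exp(2)/3.
Integral = F(-1) - F(-2) = -6*exp(1) + 26*exp(2)/3.

Antiderivative: F(theta) = (-9*theta**3 - 87*theta**2 - 166*theta - 160)*exp(-theta)/12; value = -6*exp(1) + 26*exp(2)/3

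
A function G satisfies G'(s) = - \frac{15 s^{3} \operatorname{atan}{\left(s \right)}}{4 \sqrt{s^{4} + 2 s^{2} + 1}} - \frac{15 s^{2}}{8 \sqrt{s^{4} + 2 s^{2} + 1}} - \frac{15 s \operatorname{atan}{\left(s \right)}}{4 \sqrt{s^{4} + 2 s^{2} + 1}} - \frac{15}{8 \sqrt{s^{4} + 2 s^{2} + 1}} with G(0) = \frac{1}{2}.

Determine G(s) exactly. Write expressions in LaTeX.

Recognize the product-rule pattern: G'(s) = u'v + uv' with u = - \frac{15 \sqrt{s^{4} + 2 s^{2} + 1}}{8}, v = \operatorname{atan}{\left(s \right)}, so integration by parts undoes it.
A general antiderivative is - \frac{15 \sqrt{s^{4} + 2 s^{2} + 1} \operatorname{atan}{\left(s \right)}}{8} + C.
The condition gives C = \frac{1}{2} - (0) = \frac{1}{2}.
So G(s) = \frac{- 15 \sqrt{s^{4} + 2 s^{2} + 1} \operatorname{atan}{\left(s \right)} + 4}{8}.
Check: d/ds[\frac{- 15 \sqrt{s^{4} + 2 s^{2} + 1} \operatorname{atan}{\left(s \right)} + 4}{8}] = \frac{- 30 s^{3} \operatorname{atan}{\left(s \right)} - 15 s^{2} - 30 s \operatorname{atan}{\left(s \right)} - 15}{8 \sqrt{s^{4} + 2 s^{2} + 1}}, which equals G'(s).

G(s) = \frac{- 15 \sqrt{s^{4} + 2 s^{2} + 1} \operatorname{atan}{\left(s \right)} + 4}{8}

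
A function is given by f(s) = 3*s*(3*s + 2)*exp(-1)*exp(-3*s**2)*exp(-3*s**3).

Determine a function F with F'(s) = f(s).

The substitution u = -3*s**3 - 3*s**2 - 1 works: f is exactly (dF/du)*(du/ds) for that inner function.
Check: d/ds[-exp(-1)*exp(-3*s**2)*exp(-3*s**3)] = (9*s**2 + 6*s)*exp(-1)*exp(-3*s**2)*exp(-3*s**3), which equals f(s).

An antiderivative is F(s) = -exp(-1)*exp(-3*s**2)*exp(-3*s**3).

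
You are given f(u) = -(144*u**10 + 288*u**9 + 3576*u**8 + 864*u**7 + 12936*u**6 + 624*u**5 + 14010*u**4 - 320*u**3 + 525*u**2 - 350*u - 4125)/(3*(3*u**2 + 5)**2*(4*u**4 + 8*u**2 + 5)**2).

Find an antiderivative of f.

Check any antiderivative F(u) by computing F'(u) and comparing it with f(u).
Check: d/du[(12*u**5 + 12*u**4 + 114*u**3 + 18*u**2 + 165*u + 5)/(36*u**6 + 132*u**4 + 165*u**2 + 75)] = (-144*u**10 - 288*u**9 - 3576*u**8 - 864*u**7 - 12936*u**6 - 624*u**5 - 14010*u**4 + 320*u**3 - 525*u**2 + 350*u + 4125)/(432*u**12 + 3168*u**10 + 9768*u**8 + 16320*u**6 + 15675*u**4 + 8250*u**2 + 1875), which equals f(u).

An antiderivative is F(u) = (12*u**5 + 12*u**4 + 114*u**3 + 18*u**2 + 165*u + 5)/(36*u**6 + 132*u**4 + 165*u**2 + 75).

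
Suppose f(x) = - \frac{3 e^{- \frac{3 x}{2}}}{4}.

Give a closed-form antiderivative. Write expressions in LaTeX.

Since d/dx undoes antidifferentiation here, F'(x) = f(x) is required of F(x).
Check: d/dx[\frac{e^{- \frac{3 x}{2}}}{2}] = - \frac{3 e^{- \frac{3 x}{2}}}{4} = f(x).

An antiderivative is F(x) = \frac{e^{- \frac{3 x}{2}}}{2}.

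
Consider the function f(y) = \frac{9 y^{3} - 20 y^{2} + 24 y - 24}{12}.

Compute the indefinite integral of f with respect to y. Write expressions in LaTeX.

For F(y) to be correct the identity F'(y) - f(y) = 0 must hold.
Check: d/dy[\frac{y \left(27 y^{3} - 80 y^{2} + 144 y - 288\right)}{144}] = \frac{3 y^{3}}{4} - \frac{5 y^{2}}{3} + 2 y - 2, which equals f(y).

F(y) = \frac{y \left(27 y^{3} - 80 y^{2} + 144 y - 288\right)}{144} + C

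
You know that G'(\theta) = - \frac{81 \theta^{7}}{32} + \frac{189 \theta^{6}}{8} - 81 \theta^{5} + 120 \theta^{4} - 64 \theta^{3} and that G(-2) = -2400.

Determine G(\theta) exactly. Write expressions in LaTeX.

The substitution u = \frac{3 \theta^{2}}{4} - 2 \theta works: G'(\theta) is exactly (dG/du)*(du/d\theta) for that inner function.
A general antiderivative is - \left(\frac{3 \theta^{2}}{4} - 2 \theta\right)^{4} + C.
The condition gives C = -2400 - (-2401) = 1.
So G(\theta) = - \frac{81 \theta^{8}}{256} + \frac{27 \theta^{7}}{8} - \frac{27 \theta^{6}}{2} + 24 \theta^{5} - 16 \theta^{4} + 1.
Check: d/d\theta[- \frac{81 \theta^{8}}{256} + \frac{27 \theta^{7}}{8} - \frac{27 \theta^{6}}{2} + 24 \theta^{5} - 16 \theta^{4} + 1] = - \frac{81 \theta^{7}}{32} + \frac{189 \theta^{6}}{8} - 81 \theta^{5} + 120 \theta^{4} - 64 \theta^{3} = G'(\theta).

G(\theta) = - \frac{81 \theta^{8}}{256} + \frac{27 \theta^{7}}{8} - \frac{27 \theta^{6}}{2} + 24 \theta^{5} - 16 \theta^{4} + 1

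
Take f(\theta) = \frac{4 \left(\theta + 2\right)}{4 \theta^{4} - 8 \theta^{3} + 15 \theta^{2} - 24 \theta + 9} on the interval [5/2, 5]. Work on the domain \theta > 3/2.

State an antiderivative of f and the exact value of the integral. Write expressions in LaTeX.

The denominator factors as \left(2 \theta - 3\right) \left(2 \theta - 1\right) \left(\theta^{2} + 3\right); partial fractions split f into directly integrable pieces: \frac{4 \left(\theta - 6\right)}{39 \left(\theta^{2} + 3\right)} - \frac{20}{13 \left(2 \theta - 1\right)} + \frac{4}{3 \left(2 \theta - 3\right)}.
F(\theta) = \frac{2 \log{\left(\theta - \frac{3}{2} \right)}}{3} - \frac{10 \log{\left(\theta - \frac{1}{2} \right)}}{13} + \frac{2 \log{\left(\theta^{2} + 3 \right)}}{39} - \frac{8 \sqrt{3} \operatorname{atan}{\left(\frac{\sqrt{3} \theta}{3} \right)}}{39} is an antiderivative of f.
Check: d/d\theta[\frac{2 \log{\left(\theta - \frac{3}{2} \right)}}{3} - \frac{10 \log{\left(\theta - \frac{1}{2} \right)}}{13} + \frac{2 \log{\left(\theta^{2} + 3 \right)}}{39} - \frac{8 \sqrt{3} \operatorname{atan}{\left(\frac{\sqrt{3} \theta}{3} \right)}}{39}] = \frac{4 \theta + 8}{4 \theta^{4} - 8 \theta^{3} + 15 \theta^{2} - 24 \theta + 9}, which equals f(\theta).
F(5) = - \frac{10 \log{\left(\frac{9}{2} \right)}}{13} - \frac{8 \sqrt{3} \operatorname{atan}{\left(\frac{5 \sqrt{3}}{3} \right)}}{39} + \frac{2 \log{\left(28 \right)}}{39} + \frac{2 \log{\left(\frac{7}{2} \right)}}{3}; F(5/2) = - \frac{10 \log{\left(2 \right)}}{13} - \frac{8 \sqrt{3} \operatorname{atan}{\left(\frac{5 \sqrt{3}}{6} \right)}}{39} + \frac{2 \log{\left(\frac{37}{4} \right)}}{39}.
Integral = F(5) - F(5/2) = - \frac{10 \log{\left(\frac{9}{2} \right)}}{13} - \frac{8 \sqrt{3} \operatorname{atan}{\left(\frac{5 \sqrt{3}}{3} \right)}}{39} - \frac{2 \log{\left(\frac{37}{4} \right)}}{39} + \frac{2 \log{\left(28 \right)}}{39} + \frac{8 \sqrt{3} \operatorname{atan}{\left(\frac{5 \sqrt{3}}{6} \right)}}{39} + \frac{10 \log{\left(2 \right)}}{13} + \frac{2 \log{\left(\frac{7}{2} \right)}}{3}.

Antiderivative: F(\theta) = \frac{2 \log{\left(\theta - \frac{3}{2} \right)}}{3} - \frac{10 \log{\left(\theta - \frac{1}{2} \right)}}{13} + \frac{2 \log{\left(\theta^{2} + 3 \right)}}{39} - \frac{8 \sqrt{3} \operatorname{atan}{\left(\frac{\sqrt{3} \theta}{3} \right)}}{39}; value = - \frac{10 \log{\left(\frac{9}{2} \right)}}{13} - \frac{8 \sqrt{3} \operatorname{atan}{\left(\frac{5 \sqrt{3}}{3} \right)}}{39} - \frac{2 \log{\left(\frac{37}{4} \right)}}{39} + \frac{2 \log{\left(28 \right)}}{39} + \frac{8 \sqrt{3} \operatorname{atan}{\left(\frac{5 \sqrt{3}}{6} \right)}}{39} + \frac{10 \log{\left(2 \right)}}{13} + \frac{2 \log{\left(\frac{7}{2} \right)}}{3}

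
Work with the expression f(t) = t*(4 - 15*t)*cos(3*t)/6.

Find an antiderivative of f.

An antiderivative is F(t) = -5*t**2*sin(3*t)/6 + 2*t*sin(3*t)/9 - 5*t*cos(3*t)/9 + 5*sin(3*t)/27 + 2*cos(3*t)/27.

Check any antiderivative F(t) by computing F'(t) and comparing it with f(t).
Check: d/dt[-5*t**2*sin(3*t)/6 + 2*t*sin(3*t)/9 - 5*t*cos(3*t)/9 + 5*sin(3*t)/27 + 2*cos(3*t)/27] = -5*t**2*cos(3*t)/2 + 2*t*cos(3*t)/3, which equals f(t).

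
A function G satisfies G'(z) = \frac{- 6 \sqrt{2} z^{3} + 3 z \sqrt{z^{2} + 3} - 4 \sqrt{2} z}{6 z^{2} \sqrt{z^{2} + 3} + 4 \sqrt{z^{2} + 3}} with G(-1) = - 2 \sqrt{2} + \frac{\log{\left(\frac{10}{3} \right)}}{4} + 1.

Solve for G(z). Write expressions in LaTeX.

Whatever form G(z) takes, its d/dz must return the stated G'(z).
A general antiderivative is - \sqrt{2 z^{2} + 6} + \frac{\log{\left(2 z^{2} + \frac{4}{3} \right)}}{4} + C.
The condition gives C = - 2 \sqrt{2} + \frac{\log{\left(\frac{10}{3} \right)}}{4} + 1 - (- 2 \sqrt{2} + \frac{\log{\left(\frac{10}{3} \right)}}{4}) = 1.
So G(z) = \frac{- 4 \sqrt{2} \sqrt{z^{2} + 3} + \log{\left(2 z^{2} + \frac{4}{3} \right)} + 4}{4}.
Check: d/dz[\frac{- 4 \sqrt{2} \sqrt{z^{2} + 3} + \log{\left(2 z^{2} + \frac{4}{3} \right)} + 4}{4}] = \frac{- 6 \sqrt{2} z^{3} + 3 z \sqrt{z^{2} + 3} - 4 \sqrt{2} z}{6 z^{2} \sqrt{z^{2} + 3} + 4 \sqrt{z^{2} + 3}} = G'(z).

G(z) = \frac{- 4 \sqrt{2} \sqrt{z^{2} + 3} + \log{\left(2 z^{2} + \frac{4}{3} \right)} + 4}{4}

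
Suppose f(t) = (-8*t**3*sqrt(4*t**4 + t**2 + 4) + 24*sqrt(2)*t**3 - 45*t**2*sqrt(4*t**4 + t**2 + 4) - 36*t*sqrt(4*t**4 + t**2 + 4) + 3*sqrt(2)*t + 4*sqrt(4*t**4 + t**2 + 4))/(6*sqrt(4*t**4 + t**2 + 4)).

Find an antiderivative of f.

Differentiate the proposed F(t) back; it has to land on f(t) exactly.
Check: d/dt[-(2*t**4 + 15*t**3 + 18*t**2 - 4*t - 3*sqrt(2)*sqrt(4*t**4 + t**2 + 4) + 18)/6] = (-8*t**3*sqrt(4*t**4 + t**2 + 4) + 24*sqrt(2)*t**3 - 45*t**2*sqrt(4*t**4 + t**2 + 4) - 36*t*sqrt(4*t**4 + t**2 + 4) + 3*sqrt(2)*t + 4*sqrt(4*t**4 + t**2 + 4))/(6*sqrt(4*t**4 + t**2 + 4)) = f(t).

An antiderivative is F(t) = -(2*t**4 + 15*t**3 + 18*t**2 - 4*t - 3*sqrt(2)*sqrt(4*t**4 + t**2 + 4) + 18)/6.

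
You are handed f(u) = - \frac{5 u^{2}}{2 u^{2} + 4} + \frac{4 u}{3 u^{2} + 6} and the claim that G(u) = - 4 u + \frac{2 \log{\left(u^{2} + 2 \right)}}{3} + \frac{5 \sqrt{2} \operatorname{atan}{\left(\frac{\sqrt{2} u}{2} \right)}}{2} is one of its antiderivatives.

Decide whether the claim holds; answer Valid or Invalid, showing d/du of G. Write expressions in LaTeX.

Invalid: d/du[G] - f = - \frac{3}{2}, which is not 0.

d/du[G] = \frac{- 12 u^{2} + 4 u - 9}{3 u^{2} + 6}
d/du[G] - f(u) = - \frac{3}{2} != 0.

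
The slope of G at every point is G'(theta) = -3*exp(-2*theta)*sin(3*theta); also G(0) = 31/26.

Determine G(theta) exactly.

G(theta) = (13*exp(2*theta) + 12*sin(3*theta) + 18*cos(3*theta))*exp(-2*theta)/26

The proposed G(theta) is checked by its d/dtheta: the result must match the given G'(theta).
A general antiderivative is 6*exp(-2*theta)*sin(3*theta)/13 + 9*exp(-2*theta)*cos(3*theta)/13 + C.
The condition gives C = 31/26 - (9/13) = 1/2.
So G(theta) = (13*exp(2*theta) + 12*sin(3*theta) + 18*cos(3*theta))*exp(-2*theta)/26.
Check: d/dtheta[(13*exp(2*theta) + 12*sin(3*theta) + 18*cos(3*theta))*exp(-2*theta)/26] = -3*exp(-2*theta)*sin(3*theta) = G'(theta).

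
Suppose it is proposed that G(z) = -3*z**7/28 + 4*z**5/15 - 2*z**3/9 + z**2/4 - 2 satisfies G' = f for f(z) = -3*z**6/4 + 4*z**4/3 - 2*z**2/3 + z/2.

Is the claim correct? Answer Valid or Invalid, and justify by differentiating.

Valid. The derivative of G reproduces f.

d/dz[G] = -3*z**6/4 + 4*z**4/3 - 2*z**2/3 + z/2
This equals f(z) exactly, so the claim holds.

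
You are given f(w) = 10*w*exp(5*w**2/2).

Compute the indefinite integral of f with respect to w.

F(w) = 2*exp(5*w**2/2) + C

The substitution u = 5*w**2/2 works: f is exactly (dF/du)*(du/dw) for that inner function.
Check: d/dw[2*exp(5*w**2/2)] = 10*w*exp(5*w**2/2) = f(w).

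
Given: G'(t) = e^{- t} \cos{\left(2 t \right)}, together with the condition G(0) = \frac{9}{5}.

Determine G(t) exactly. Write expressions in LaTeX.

G(t) = 2 + \frac{2 e^{- t} \sin{\left(2 t \right)}}{5} - \frac{e^{- t} \cos{\left(2 t \right)}}{5}

Check a candidate G(t) by differentiating: d/dt[G] must match the given G'(t).
A general antiderivative is \frac{2 e^{- t} \sin{\left(2 t \right)}}{5} - \frac{e^{- t} \cos{\left(2 t \right)}}{5} + C.
The condition gives C = \frac{9}{5} - (- \frac{1}{5}) = 2.
So G(t) = 2 + \frac{2 e^{- t} \sin{\left(2 t \right)}}{5} - \frac{e^{- t} \cos{\left(2 t \right)}}{5}.
Check: d/dt[2 + \frac{2 e^{- t} \sin{\left(2 t \right)}}{5} - \frac{e^{- t} \cos{\left(2 t \right)}}{5}] = e^{- t} \cos{\left(2 t \right)} = G'(t).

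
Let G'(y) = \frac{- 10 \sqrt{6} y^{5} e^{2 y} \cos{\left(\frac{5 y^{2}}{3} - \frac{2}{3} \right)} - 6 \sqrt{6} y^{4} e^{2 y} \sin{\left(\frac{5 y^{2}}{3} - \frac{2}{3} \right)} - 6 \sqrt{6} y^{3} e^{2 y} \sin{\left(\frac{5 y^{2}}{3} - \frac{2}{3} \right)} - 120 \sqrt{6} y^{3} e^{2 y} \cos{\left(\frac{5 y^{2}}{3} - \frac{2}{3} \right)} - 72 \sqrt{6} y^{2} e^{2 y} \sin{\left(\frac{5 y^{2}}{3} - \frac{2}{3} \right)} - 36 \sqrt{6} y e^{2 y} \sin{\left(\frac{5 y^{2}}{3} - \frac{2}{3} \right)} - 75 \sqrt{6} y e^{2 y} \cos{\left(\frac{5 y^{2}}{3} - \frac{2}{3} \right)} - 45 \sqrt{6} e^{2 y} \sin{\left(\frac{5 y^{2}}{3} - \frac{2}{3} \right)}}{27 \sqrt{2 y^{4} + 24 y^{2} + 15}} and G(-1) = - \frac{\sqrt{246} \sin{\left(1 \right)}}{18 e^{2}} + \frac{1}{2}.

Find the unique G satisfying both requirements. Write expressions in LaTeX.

Any candidate G(y) must reproduce the stated G'(y) exactly.
A general antiderivative is - \frac{\sqrt{\frac{y^{4}}{3} + 4 y^{2} + \frac{5}{2}} e^{2 y} \sin{\left(\frac{5 y^{2}}{3} - \frac{2}{3} \right)}}{3} + C.
The condition gives C = - \frac{\sqrt{246} \sin{\left(1 \right)}}{18 e^{2}} + \frac{1}{2} - (- \frac{\sqrt{246} \sin{\left(1 \right)}}{18 e^{2}}) = \frac{1}{2}.
So G(y) = - \frac{\sqrt{\frac{y^{4}}{3} + 4 y^{2} + \frac{5}{2}} e^{2 y} \sin{\left(\frac{5 y^{2}}{3} - \frac{2}{3} \right)}}{3} + \frac{1}{2}.
Check: d/dy[- \frac{\sqrt{\frac{y^{4}}{3} + 4 y^{2} + \frac{5}{2}} e^{2 y} \sin{\left(\frac{5 y^{2}}{3} - \frac{2}{3} \right)}}{3} + \frac{1}{2}] = \frac{\sqrt{6} \left(- 20 y^{5} e^{2 y} \cos{\left(\frac{5 y^{2}}{3} - \frac{2}{3} \right)} - 12 y^{4} e^{2 y} \sin{\left(\frac{5 y^{2}}{3} - \frac{2}{3} \right)} - 12 y^{3} e^{2 y} \sin{\left(\frac{5 y^{2}}{3} - \frac{2}{3} \right)} - 240 y^{3} e^{2 y} \cos{\left(\frac{5 y^{2}}{3} - \frac{2}{3} \right)} - 144 y^{2} e^{2 y} \sin{\left(\frac{5 y^{2}}{3} - \frac{2}{3} \right)} - 72 y e^{2 y} \sin{\left(\frac{5 y^{2}}{3} - \frac{2}{3} \right)} - 150 y e^{2 y} \cos{\left(\frac{5 y^{2}}{3} - \frac{2}{3} \right)} - 90 e^{2 y} \sin{\left(\frac{5 y^{2}}{3} - \frac{2}{3} \right)}\right)}{54 \sqrt{2 y^{4} + 24 y^{2} + 15}}, which equals G'(y).

G(y) = - \frac{\sqrt{\frac{y^{4}}{3} + 4 y^{2} + \frac{5}{2}} e^{2 y} \sin{\left(\frac{5 y^{2}}{3} - \frac{2}{3} \right)}}{3} + \frac{1}{2}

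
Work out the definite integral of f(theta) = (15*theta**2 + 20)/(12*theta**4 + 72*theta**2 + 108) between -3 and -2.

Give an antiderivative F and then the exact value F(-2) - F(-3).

Antiderivative: F(theta) = -25*theta/(72*theta**2 + 216) + 65*sqrt(3)*atan(sqrt(3)*theta/3)/216; value = -65*sqrt(3)*atan(2*sqrt(3)/3)/216 + 25/2016 + 65*sqrt(3)*pi/648

An antiderivative F(theta) passes only if d/dtheta[F] lands on f(theta) exactly.
F(theta) = -25*theta/(72*theta**2 + 216) + 65*sqrt(3)*atan(sqrt(3)*theta/3)/216 is an antiderivative of f.
Check: d/dtheta[-25*theta/(72*theta**2 + 216) + 65*sqrt(3)*atan(sqrt(3)*theta/3)/216] = (15*theta**2 + 20)/(12*theta**4 + 72*theta**2 + 108) = f(theta).
F(-2) = -65*sqrt(3)*atan(2*sqrt(3)/3)/216 + 25/252; F(-3) = -65*sqrt(3)*pi/648 + 25/288.
Integral = F(-2) - F(-3) = -65*sqrt(3)*atan(2*sqrt(3)/3)/216 + 25/2016 + 65*sqrt(3)*pi/648.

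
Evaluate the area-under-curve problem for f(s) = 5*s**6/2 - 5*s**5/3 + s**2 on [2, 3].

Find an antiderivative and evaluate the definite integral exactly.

Antiderivative: F(s) = s**3*(45*s**4 - 35*s**3 + 42)/126; value = 35089/63

The integrand splits into summands that can be handled one at a time.
F(s) = s**3*(45*s**4 - 35*s**3 + 42)/126 is an antiderivative of f.
Check: d/ds[s**3*(45*s**4 - 35*s**3 + 42)/126] = 5*s**6/2 - 5*s**5/3 + s**2 = f(s).
F(3) = 4113/7; F(2) = 1928/63.
Integral = F(3) - F(2) = 35089/63.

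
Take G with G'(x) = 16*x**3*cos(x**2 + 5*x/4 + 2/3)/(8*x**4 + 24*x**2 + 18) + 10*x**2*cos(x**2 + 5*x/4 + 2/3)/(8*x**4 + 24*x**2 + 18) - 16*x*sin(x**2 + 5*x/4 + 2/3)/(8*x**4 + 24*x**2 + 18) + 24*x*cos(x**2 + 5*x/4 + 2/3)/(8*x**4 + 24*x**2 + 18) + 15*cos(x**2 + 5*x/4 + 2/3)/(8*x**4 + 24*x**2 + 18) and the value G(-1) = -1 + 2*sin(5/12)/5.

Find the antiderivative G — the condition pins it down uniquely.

G'(x) has the shape u'v + uv' for u = 1/(x**2 + 3/2) and v = sin(x**2 + 5*x/4 + 2/3) — it is the derivative of the product u*v.
A general antiderivative is sin(x**2 + 5*x/4 + 2/3)/(x**2 + 3/2) + C.
The condition gives C = -1 + 2*sin(5/12)/5 - (2*sin(5/12)/5) = -1.
So G(x) = (-2*x**2 + 2*sin(x**2 + 5*x/4 + 2/3) - 3)/(2*x**2 + 3).
Check: d/dx[(-2*x**2 + 2*sin(x**2 + 5*x/4 + 2/3) - 3)/(2*x**2 + 3)] = (16*x**3*cos(x**2 + 5*x/4 + 2/3) + 10*x**2*cos(x**2 + 5*x/4 + 2/3) - 16*x*sin(x**2 + 5*x/4 + 2/3) + 24*x*cos(x**2 + 5*x/4 + 2/3) + 15*cos(x**2 + 5*x/4 + 2/3))/(8*x**4 + 24*x**2 + 18), which equals G'(x).

G(x) = (-2*x**2 + 2*sin(x**2 + 5*x/4 + 2/3) - 3)/(2*x**2 + 3)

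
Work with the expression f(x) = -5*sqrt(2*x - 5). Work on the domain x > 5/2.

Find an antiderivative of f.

An antiderivative is F(x) = -5*(2*x - 5)**(3/2)/3.

Recover f(x) by differentiating a candidate F(x); any mismatch rules it out.
Check: d/dx[-5*(2*x - 5)**(3/2)/3] = -5*sqrt(2*x - 5) = f(x).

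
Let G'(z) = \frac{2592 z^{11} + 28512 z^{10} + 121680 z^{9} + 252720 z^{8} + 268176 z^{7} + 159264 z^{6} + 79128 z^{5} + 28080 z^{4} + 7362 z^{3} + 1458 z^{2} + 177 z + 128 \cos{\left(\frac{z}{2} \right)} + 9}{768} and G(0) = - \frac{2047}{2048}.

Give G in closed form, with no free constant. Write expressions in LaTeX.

G(z) = \frac{9 z^{12}}{32} + \frac{27 z^{11}}{8} + \frac{507 z^{10}}{32} + \frac{585 z^{9}}{16} + \frac{5587 z^{8}}{128} + \frac{237 z^{7}}{8} + \frac{1099 z^{6}}{64} + \frac{117 z^{5}}{16} + \frac{1227 z^{4}}{512} + \frac{81 z^{3}}{128} + \frac{59 z^{2}}{512} + \frac{3 z}{256} + \frac{\sin{\left(\frac{z}{2} \right)}}{3} - \frac{2047}{2048}

Since d/dz undoes antidifferentiation here, G(z) must give back the stated G'(z).
A general antiderivative is \frac{\left(3 z^{2} + \frac{1}{2}\right)^{2} \left(- \frac{z^{2}}{2} - \frac{3 z}{2} - \frac{1}{4}\right)^{4}}{2} + \frac{\sin{\left(\frac{z}{2} \right)}}{3} + C.
The condition gives C = - \frac{2047}{2048} - (\frac{1}{2048}) = -1.
So G(z) = \frac{9 z^{12}}{32} + \frac{27 z^{11}}{8} + \frac{507 z^{10}}{32} + \frac{585 z^{9}}{16} + \frac{5587 z^{8}}{128} + \frac{237 z^{7}}{8} + \frac{1099 z^{6}}{64} + \frac{117 z^{5}}{16} + \frac{1227 z^{4}}{512} + \frac{81 z^{3}}{128} + \frac{59 z^{2}}{512} + \frac{3 z}{256} + \frac{\sin{\left(\frac{z}{2} \right)}}{3} - \frac{2047}{2048}.
Check: d/dz[\frac{9 z^{12}}{32} + \frac{27 z^{11}}{8} + \frac{507 z^{10}}{32} + \frac{585 z^{9}}{16} + \frac{5587 z^{8}}{128} + \frac{237 z^{7}}{8} + \frac{1099 z^{6}}{64} + \frac{117 z^{5}}{16} + \frac{1227 z^{4}}{512} + \frac{81 z^{3}}{128} + \frac{59 z^{2}}{512} + \frac{3 z}{256} + \frac{\sin{\left(\frac{z}{2} \right)}}{3} - \frac{2047}{2048}] = \frac{27 z^{11}}{8} + \frac{297 z^{10}}{8} + \frac{2535 z^{9}}{16} + \frac{5265 z^{8}}{16} + \frac{5587 z^{7}}{16} + \frac{1659 z^{6}}{8} + \frac{3297 z^{5}}{32} + \frac{585 z^{4}}{16} + \frac{1227 z^{3}}{128} + \frac{243 z^{2}}{128} + \frac{59 z}{256} + \frac{\cos{\left(\frac{z}{2} \right)}}{6} + \frac{3}{256}, which equals G'(z).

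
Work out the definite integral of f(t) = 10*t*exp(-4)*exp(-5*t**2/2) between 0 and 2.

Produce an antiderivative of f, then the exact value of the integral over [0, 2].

Antiderivative: F(t) = -2*exp(-5*t**2/2 - 4); value = -2*exp(-14) + 2*exp(-4)

f matches the chain-rule pattern g'(h)*h' with inner function h(t) = -5*t**2/2 - 4; substituting u = h(t) collapses the integral.
F(t) = -2*exp(-5*t**2/2 - 4) is an antiderivative of f.
Check: d/dt[-2*exp(-5*t**2/2 - 4)] = 10*t*exp(-4)*exp(-5*t**2/2) = f(t).
F(2) = -2*exp(-14); F(0) = -2*exp(-4).
Integral = F(2) - F(0) = -2*exp(-14) + 2*exp(-4).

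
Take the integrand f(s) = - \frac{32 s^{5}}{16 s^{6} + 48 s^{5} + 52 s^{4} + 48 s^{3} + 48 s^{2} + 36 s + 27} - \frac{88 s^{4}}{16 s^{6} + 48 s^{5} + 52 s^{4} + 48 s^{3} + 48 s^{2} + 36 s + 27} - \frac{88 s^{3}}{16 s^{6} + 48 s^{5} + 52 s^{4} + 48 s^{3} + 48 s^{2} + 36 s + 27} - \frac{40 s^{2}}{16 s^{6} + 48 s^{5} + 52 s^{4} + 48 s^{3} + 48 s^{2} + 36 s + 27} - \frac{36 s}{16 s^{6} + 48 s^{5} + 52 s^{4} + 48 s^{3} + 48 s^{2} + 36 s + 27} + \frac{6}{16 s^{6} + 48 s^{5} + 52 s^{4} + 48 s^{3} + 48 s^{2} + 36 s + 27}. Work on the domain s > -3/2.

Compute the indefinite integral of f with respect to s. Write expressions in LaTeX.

The integrand splits into summands that can be handled one at a time.
Check: d/ds[- \frac{\log{\left(2 s^{4} + 2 s^{2} + \frac{3}{2} \right)}}{2} - \frac{1}{2 s + 3}] = \frac{- 32 s^{5} - 88 s^{4} - 88 s^{3} - 40 s^{2} - 36 s + 6}{16 s^{6} + 48 s^{5} + 52 s^{4} + 48 s^{3} + 48 s^{2} + 36 s + 27}, which equals f(s).

F(s) = - \frac{\log{\left(2 s^{4} + 2 s^{2} + \frac{3}{2} \right)}}{2} - \frac{1}{2 s + 3} + C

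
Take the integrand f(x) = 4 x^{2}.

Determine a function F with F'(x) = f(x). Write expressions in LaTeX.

An antiderivative is F(x) = \frac{4 x^{3}}{3}.

A first test for any F(x): its x-derivative must equal f(x) identically.
Check: d/dx[\frac{4 x^{3}}{3}] = 4 x^{2} = f(x).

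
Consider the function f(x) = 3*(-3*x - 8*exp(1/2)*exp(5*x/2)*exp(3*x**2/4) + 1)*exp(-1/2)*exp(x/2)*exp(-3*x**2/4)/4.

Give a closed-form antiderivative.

Whatever form F(x) takes, F'(x) = f(x) is non-negotiable.
Check: d/dx[(3*exp(-1/2)*exp(x/2)*exp(-3*x**2/4) - 4*exp(3*x))/2] = (-9*x*exp(x/2) + 3*exp(x/2) - 24*exp(1/2)*exp(3*x)*exp(3*x**2/4))*exp(-1/2)*exp(-3*x**2/4)/4, which equals f(x).

An antiderivative is F(x) = (3*exp(-1/2)*exp(x/2)*exp(-3*x**2/4) - 4*exp(3*x))/2.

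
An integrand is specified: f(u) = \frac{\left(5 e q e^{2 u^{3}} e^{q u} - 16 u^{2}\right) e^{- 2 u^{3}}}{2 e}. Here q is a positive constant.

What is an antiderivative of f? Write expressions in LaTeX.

An antiderivative F(u) passes only if d/du[F] lands on f(u) exactly.
Check: d/du[\frac{\left(15 e e^{2 u^{3}} e^{q u} + 8\right) e^{- 2 u^{3}}}{6 e}] = \frac{\left(5 e q e^{2 u^{3}} e^{q u} - 16 u^{2}\right) e^{- 2 u^{3}}}{2 e} = f(u).

An antiderivative is F(u) = \frac{\left(15 e e^{2 u^{3}} e^{q u} + 8\right) e^{- 2 u^{3}}}{6 e}.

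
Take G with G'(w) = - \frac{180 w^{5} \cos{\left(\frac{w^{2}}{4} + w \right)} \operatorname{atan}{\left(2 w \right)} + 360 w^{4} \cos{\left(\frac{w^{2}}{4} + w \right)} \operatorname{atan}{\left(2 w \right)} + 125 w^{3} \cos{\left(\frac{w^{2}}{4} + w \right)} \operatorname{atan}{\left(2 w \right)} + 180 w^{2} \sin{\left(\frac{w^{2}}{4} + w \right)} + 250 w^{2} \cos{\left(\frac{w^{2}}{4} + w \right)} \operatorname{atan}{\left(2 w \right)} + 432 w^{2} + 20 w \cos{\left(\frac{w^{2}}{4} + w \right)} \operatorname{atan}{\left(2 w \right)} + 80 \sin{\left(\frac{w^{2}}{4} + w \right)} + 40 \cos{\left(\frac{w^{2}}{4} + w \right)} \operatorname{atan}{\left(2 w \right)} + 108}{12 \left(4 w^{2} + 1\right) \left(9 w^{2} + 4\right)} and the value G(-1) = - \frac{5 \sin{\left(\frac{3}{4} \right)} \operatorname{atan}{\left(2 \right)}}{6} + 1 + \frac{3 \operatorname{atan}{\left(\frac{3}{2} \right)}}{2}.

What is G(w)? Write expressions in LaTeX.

G(w) = \frac{- 5 \sin{\left(\frac{w^{2}}{4} + w \right)} \operatorname{atan}{\left(2 w \right)} - 9 \operatorname{atan}{\left(\frac{3 w}{2} \right)} + 6}{6}

A candidate passes only if d/dw[G] lands on the given G'(w) exactly.
A general antiderivative is - \frac{5 \sin{\left(\frac{w^{2}}{4} + w \right)} \operatorname{atan}{\left(2 w \right)}}{6} - \frac{3 \operatorname{atan}{\left(\frac{3 w}{2} \right)}}{2} + C.
The condition gives C = - \frac{5 \sin{\left(\frac{3}{4} \right)} \operatorname{atan}{\left(2 \right)}}{6} + 1 + \frac{3 \operatorname{atan}{\left(\frac{3}{2} \right)}}{2} - (- \frac{5 \sin{\left(\frac{3}{4} \right)} \operatorname{atan}{\left(2 \right)}}{6} + \frac{3 \operatorname{atan}{\left(\frac{3}{2} \right)}}{2}) = 1.
So G(w) = \frac{- 5 \sin{\left(\frac{w^{2}}{4} + w \right)} \operatorname{atan}{\left(2 w \right)} - 9 \operatorname{atan}{\left(\frac{3 w}{2} \right)} + 6}{6}.
Check: d/dw[\frac{- 5 \sin{\left(\frac{w^{2}}{4} + w \right)} \operatorname{atan}{\left(2 w \right)} - 9 \operatorname{atan}{\left(\frac{3 w}{2} \right)} + 6}{6}] = \frac{- 180 w^{5} \cos{\left(\frac{w^{2}}{4} + w \right)} \operatorname{atan}{\left(2 w \right)} - 360 w^{4} \cos{\left(\frac{w^{2}}{4} + w \right)} \operatorname{atan}{\left(2 w \right)} - 125 w^{3} \cos{\left(\frac{w^{2}}{4} + w \right)} \operatorname{atan}{\left(2 w \right)} - 180 w^{2} \sin{\left(\frac{w^{2}}{4} + w \right)} - 250 w^{2} \cos{\left(\frac{w^{2}}{4} + w \right)} \operatorname{atan}{\left(2 w \right)} - 432 w^{2} - 20 w \cos{\left(\frac{w^{2}}{4} + w \right)} \operatorname{atan}{\left(2 w \right)} - 80 \sin{\left(\frac{w^{2}}{4} + w \right)} - 40 \cos{\left(\frac{w^{2}}{4} + w \right)} \operatorname{atan}{\left(2 w \right)} - 108}{432 w^{4} + 300 w^{2} + 48}, which equals G'(w).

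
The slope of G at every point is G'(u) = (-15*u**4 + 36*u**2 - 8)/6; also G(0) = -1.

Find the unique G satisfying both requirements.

Check a candidate G(u) by differentiating: d/du[G] must match the given G'(u).
A general antiderivative is -u**5/2 + 2*u**3 - 4*u/3 + C.
The condition gives C = -1 - (0) = -1.
So G(u) = -u**5/2 + 2*u**3 - 4*u/3 - 1.
Check: d/du[-u**5/2 + 2*u**3 - 4*u/3 - 1] = -5*u**4/2 + 6*u**2 - 4/3, which equals G'(u).

G(u) = -u**5/2 + 2*u**3 - 4*u/3 - 1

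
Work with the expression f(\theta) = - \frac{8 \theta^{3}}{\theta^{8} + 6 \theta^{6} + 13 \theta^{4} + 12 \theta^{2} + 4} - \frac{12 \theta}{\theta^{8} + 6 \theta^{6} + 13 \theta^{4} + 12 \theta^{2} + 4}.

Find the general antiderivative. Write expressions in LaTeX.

F(\theta) = \frac{2}{\theta^{4} + 3 \theta^{2} + 2} + C

The substitution u = \theta^{4} + 3 \theta^{2} + 2 works: f is exactly (dF/du)*(du/d\theta) for that inner function.
Check: d/d\theta[\frac{2}{\theta^{4} + 3 \theta^{2} + 2}] = \frac{- 8 \theta^{3} - 12 \theta}{\theta^{8} + 6 \theta^{6} + 13 \theta^{4} + 12 \theta^{2} + 4}, which equals f(\theta).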